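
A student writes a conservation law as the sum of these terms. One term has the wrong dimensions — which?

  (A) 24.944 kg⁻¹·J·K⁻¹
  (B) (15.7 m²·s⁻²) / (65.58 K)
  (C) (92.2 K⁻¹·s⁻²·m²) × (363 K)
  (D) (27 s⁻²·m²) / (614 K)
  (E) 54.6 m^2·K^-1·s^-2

Expand each in SI base units:
  (A) J·kg⁻¹·K⁻¹ = N·m·kg⁻¹·K⁻¹ = m²·s⁻²·K⁻¹
  (B) [m²·s⁻²] / [K] = m²·s⁻²·K⁻¹
  (C) [m²·s⁻²·K⁻¹] · [K] = m²·s⁻²
  (D) [m²·s⁻²] / [K] = m²·s⁻²·K⁻¹
  (E) m²·s⁻²·K⁻¹
All reduce to m²·s⁻²·K⁻¹ except (C), which is m²·s⁻².

(C)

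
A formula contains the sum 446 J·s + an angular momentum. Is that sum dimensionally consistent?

Yes

Reduce each to base SI dimensions:
  446 J·s:  J·s = N·m·s = kg·m²·s⁻¹
  an angular momentum:  [angular momentum] = kg·m²·s⁻¹
Both are kg·m²·s⁻¹, so they have the same dimensions and can be added.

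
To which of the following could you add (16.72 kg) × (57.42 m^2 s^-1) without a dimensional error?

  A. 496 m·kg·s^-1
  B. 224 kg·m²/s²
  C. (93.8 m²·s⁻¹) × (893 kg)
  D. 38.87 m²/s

C.

Reference: [kg] · [m²·s⁻¹] = kg·m²·s⁻¹.
Each option:
  A. kg·m·s⁻¹
  B. kg·m²·s⁻²
  C. [m²·s⁻¹] · [kg] = kg·m²·s⁻¹  ← same
  D. m²·s⁻¹
Only C. matches kg·m²·s⁻¹.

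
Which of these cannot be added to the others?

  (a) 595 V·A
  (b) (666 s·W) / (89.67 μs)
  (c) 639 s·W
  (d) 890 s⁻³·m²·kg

(c)

Reduce each to base SI dimensions:
  (a) V·A = J·C⁻¹·A = kg·m²·s⁻³
  (b) [kg·m²·s⁻²] / [s] = kg·m²·s⁻³
  (c) W·s = J·s⁻¹·s = kg·m²·s⁻²
  (d) kg·m²·s⁻³
All reduce to kg·m²·s⁻³ except (c), which is kg·m²·s⁻².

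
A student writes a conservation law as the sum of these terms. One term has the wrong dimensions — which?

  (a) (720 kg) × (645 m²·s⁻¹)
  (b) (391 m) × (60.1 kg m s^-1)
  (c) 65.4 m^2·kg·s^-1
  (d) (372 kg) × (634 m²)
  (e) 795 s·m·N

Expand each in SI base units:
  (a) [kg] · [m²·s⁻¹] = kg·m²·s⁻¹
  (b) [m] · [kg·m·s⁻¹] = kg·m²·s⁻¹
  (c) kg·m²·s⁻¹
  (d) [kg] · [m²] = kg·m²
  (e) N·m·s = kg·m·s⁻²·m·s = kg·m²·s⁻¹
All reduce to kg·m²·s⁻¹ except (d), which is kg·m².

(d)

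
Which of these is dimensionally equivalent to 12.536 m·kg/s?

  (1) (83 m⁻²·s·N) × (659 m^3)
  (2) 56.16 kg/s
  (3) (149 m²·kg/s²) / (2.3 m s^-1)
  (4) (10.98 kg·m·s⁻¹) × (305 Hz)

(3)

Reference: kg·m·s⁻¹.
Each option:
  (1) [kg·m⁻¹·s⁻¹] · [m³] = kg·m²·s⁻¹
  (2) kg·s⁻¹
  (3) [kg·m²·s⁻²] / [m·s⁻¹] = kg·m·s⁻¹  ← same
  (4) [kg·m·s⁻¹] · [s⁻¹] = kg·m·s⁻²
Only (3) matches kg·m·s⁻¹.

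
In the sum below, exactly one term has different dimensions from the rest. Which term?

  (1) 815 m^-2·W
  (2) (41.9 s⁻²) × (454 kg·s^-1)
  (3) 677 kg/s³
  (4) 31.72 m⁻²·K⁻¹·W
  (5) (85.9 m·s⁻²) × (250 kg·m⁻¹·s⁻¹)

Reduce each to base SI dimensions:
  (1) W·m⁻² = J·s⁻¹·m⁻² = kg·s⁻³
  (2) [s⁻²] · [kg·s⁻¹] = kg·s⁻³
  (3) kg·s⁻³
  (4) W·m⁻²·K⁻¹ = J·s⁻¹·m⁻²·K⁻¹ = kg·s⁻³·K⁻¹
  (5) [m·s⁻²] · [kg·m⁻¹·s⁻¹] = kg·s⁻³
All reduce to kg·s⁻³ except (4), which is kg·s⁻³·K⁻¹.

(4)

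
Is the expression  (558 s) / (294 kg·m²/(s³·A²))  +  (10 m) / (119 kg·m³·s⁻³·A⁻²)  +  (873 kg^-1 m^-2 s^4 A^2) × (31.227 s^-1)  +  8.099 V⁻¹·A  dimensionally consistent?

No

In SI base units:
  (558 s) / (294 kg·m²/(s³·A²)):  [s] / [kg·m²·s⁻³·A⁻²] = kg⁻¹·m⁻²·s⁴·A²
  (10 m) / (119 kg·m³·s⁻³·A⁻²):  [m] / [kg·m³·s⁻³·A⁻²] = kg⁻¹·m⁻²·s³·A²
  (873 kg^-1 m^-2 s^4 A^2) × (31.227 s^-1):  [kg⁻¹·m⁻²·s⁴·A²] · [s⁻¹] = kg⁻¹·m⁻²·s³·A²
  8.099 V⁻¹·A:  A·V⁻¹ = A·(J·C⁻¹)⁻¹ = kg⁻¹·m⁻²·s³·A²
The terms do not share a single dimension (kg⁻¹·m⁻²·s³·A² vs kg⁻¹·m⁻²·s⁴·A²).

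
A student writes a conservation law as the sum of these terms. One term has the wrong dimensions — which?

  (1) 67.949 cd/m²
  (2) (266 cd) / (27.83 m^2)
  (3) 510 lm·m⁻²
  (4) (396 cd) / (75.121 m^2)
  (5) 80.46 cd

(5)

Expand each in SI base units:
  (1) cd·m⁻² = m⁻²·cd
  (2) [cd] / [m²] = m⁻²·cd
  (3) lm·m⁻² = cd·m⁻² = m⁻²·cd
  (4) [cd] / [m²] = m⁻²·cd
  (5) cd
All reduce to m⁻²·cd except (5), which is cd.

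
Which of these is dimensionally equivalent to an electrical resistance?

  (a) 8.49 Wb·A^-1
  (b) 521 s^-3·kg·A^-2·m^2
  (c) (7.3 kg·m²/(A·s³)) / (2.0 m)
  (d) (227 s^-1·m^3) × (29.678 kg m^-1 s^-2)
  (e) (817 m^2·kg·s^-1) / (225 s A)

(b)

Reference: [electrical resistance] = kg·m²·s⁻³·A⁻².
Each option:
  (a) Wb·A⁻¹ = V·s·A⁻¹ = kg·m²·s⁻²·A⁻²
  (b) kg·m²·s⁻³·A⁻²  ← same
  (c) [kg·m²·s⁻³·A⁻¹] / [m] = kg·m·s⁻³·A⁻¹
  (d) [m³·s⁻¹] · [kg·m⁻¹·s⁻²] = kg·m²·s⁻³
  (e) [kg·m²·s⁻¹] / [s·A] = kg·m²·s⁻²·A⁻¹
Only (b) matches kg·m²·s⁻³·A⁻².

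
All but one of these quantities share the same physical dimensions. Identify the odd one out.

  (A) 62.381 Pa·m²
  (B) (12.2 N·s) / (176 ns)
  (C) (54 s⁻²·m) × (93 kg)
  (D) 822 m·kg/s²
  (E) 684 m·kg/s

Reduce each to base SI dimensions:
  (A) Pa·m² = N·m⁻²·m² = kg·m·s⁻²
  (B) [kg·m·s⁻¹] / [s] = kg·m·s⁻²
  (C) [m·s⁻²] · [kg] = kg·m·s⁻²
  (D) kg·m·s⁻²
  (E) kg·m·s⁻¹
All reduce to kg·m·s⁻² except (E), which is kg·m·s⁻¹.

(E)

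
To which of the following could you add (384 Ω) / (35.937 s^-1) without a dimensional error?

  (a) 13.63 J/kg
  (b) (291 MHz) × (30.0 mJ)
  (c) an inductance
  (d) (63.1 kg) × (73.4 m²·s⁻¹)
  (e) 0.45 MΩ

(c)

Reference: [kg·m²·s⁻³·A⁻²] / [s⁻¹] = kg·m²·s⁻²·A⁻².
Each option:
  (a) J·kg⁻¹ = N·m·kg⁻¹ = m²·s⁻²
  (b) [s⁻¹] · [kg·m²·s⁻²] = kg·m²·s⁻³
  (c) [inductance] = kg·m²·s⁻²·A⁻²  ← same
  (d) [kg] · [m²·s⁻¹] = kg·m²·s⁻¹
  (e) Ω = V·A⁻¹ = kg·m²·s⁻³·A⁻²
Only (c) matches kg·m²·s⁻²·A⁻².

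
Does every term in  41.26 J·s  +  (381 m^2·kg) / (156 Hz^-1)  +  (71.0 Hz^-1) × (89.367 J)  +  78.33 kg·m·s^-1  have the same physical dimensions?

No

Reduce each to base SI dimensions:
  41.26 J·s:  J·s = N·m·s = kg·m²·s⁻¹
  (381 m^2·kg) / (156 Hz^-1):  [kg·m²] / [s] = kg·m²·s⁻¹
  (71.0 Hz^-1) × (89.367 J):  [s] · [kg·m²·s⁻²] = kg·m²·s⁻¹
  78.33 kg·m·s^-1:  kg·m·s⁻¹
The terms do not share a single dimension (kg·m²·s⁻¹ vs kg·m·s⁻¹).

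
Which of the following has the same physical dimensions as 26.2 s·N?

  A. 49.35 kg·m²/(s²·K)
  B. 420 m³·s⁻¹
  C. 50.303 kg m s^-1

C.

Reference: N·s = kg·m·s⁻²·s = kg·m·s⁻¹.
Each option:
  A. kg·m²·s⁻²·K⁻¹
  B. m³·s⁻¹
  C. kg·m·s⁻¹  ← same
Only C. matches kg·m·s⁻¹.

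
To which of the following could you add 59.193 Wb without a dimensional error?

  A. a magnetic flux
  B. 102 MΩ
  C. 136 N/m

A.

Reference: Wb = V·s = kg·m²·s⁻²·A⁻¹.
Each option:
  A. [magnetic flux] = kg·m²·s⁻²·A⁻¹  ← same
  B. Ω = V·A⁻¹ = kg·m²·s⁻³·A⁻²
  C. N·m⁻¹ = kg·m·s⁻²·m⁻¹ = kg·s⁻²
Only A. matches kg·m²·s⁻²·A⁻¹.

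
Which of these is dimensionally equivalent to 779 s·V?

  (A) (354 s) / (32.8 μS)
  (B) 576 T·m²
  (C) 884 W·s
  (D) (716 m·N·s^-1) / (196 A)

(B)

Reference: V·s = J·C⁻¹·s = kg·m²·s⁻²·A⁻¹.
Each option:
  (A) [s] / [kg⁻¹·m⁻²·s³·A²] = kg·m²·s⁻²·A⁻²
  (B) T·m² = Wb·m⁻²·m² = kg·m²·s⁻²·A⁻¹  ← same
  (C) W·s = J·s⁻¹·s = kg·m²·s⁻²
  (D) [kg·m²·s⁻³] / [A] = kg·m²·s⁻³·A⁻¹
Only (B) matches kg·m²·s⁻²·A⁻¹.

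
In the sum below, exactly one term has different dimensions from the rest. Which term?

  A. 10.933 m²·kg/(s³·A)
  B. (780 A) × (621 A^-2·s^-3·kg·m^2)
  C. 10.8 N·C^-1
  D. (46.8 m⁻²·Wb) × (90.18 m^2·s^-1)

C.

Work out the base dimensions of each:
  A. kg·m²·s⁻³·A⁻¹
  B. [A] · [kg·m²·s⁻³·A⁻²] = kg·m²·s⁻³·A⁻¹
  C. N·C⁻¹ = kg·m·s⁻²·(s·A)⁻¹ = kg·m·s⁻³·A⁻¹
  D. [kg·s⁻²·A⁻¹] · [m²·s⁻¹] = kg·m²·s⁻³·A⁻¹
All reduce to kg·m²·s⁻³·A⁻¹ except C., which is kg·m·s⁻³·A⁻¹.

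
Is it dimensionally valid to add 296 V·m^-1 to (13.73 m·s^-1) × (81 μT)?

Dimensions:
  296 V·m^-1:  V·m⁻¹ = J·C⁻¹·m⁻¹ = kg·m·s⁻³·A⁻¹
  (13.73 m·s^-1) × (81 μT):  [m·s⁻¹] · [kg·s⁻²·A⁻¹] = kg·m·s⁻³·A⁻¹
Both are kg·m·s⁻³·A⁻¹, so they have the same dimensions and can be added.

Yes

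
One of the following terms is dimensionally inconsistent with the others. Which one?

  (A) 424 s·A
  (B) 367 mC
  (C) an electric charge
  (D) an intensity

(D)

Reduce each to base SI dimensions:
  (A) A·s = s·A
  (B) C = s·A
  (C) [electric charge] = s·A
  (D) [intensity] = kg·s⁻³
All reduce to s·A except (D), which is kg·s⁻³.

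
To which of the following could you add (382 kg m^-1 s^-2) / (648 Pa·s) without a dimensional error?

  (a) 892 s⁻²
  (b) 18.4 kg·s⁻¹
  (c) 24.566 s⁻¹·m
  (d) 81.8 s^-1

(d)

Reference: [kg·m⁻¹·s⁻²] / [kg·m⁻¹·s⁻¹] = s⁻¹.
Each option:
  (a) s⁻²
  (b) kg·s⁻¹
  (c) m·s⁻¹
  (d) s⁻¹  ← same
Only (d) matches s⁻¹.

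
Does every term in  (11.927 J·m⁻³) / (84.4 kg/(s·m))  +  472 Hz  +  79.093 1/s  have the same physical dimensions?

Expand each in SI base units:
  (11.927 J·m⁻³) / (84.4 kg/(s·m)):  [kg·m⁻¹·s⁻²] / [kg·m⁻¹·s⁻¹] = s⁻¹
  472 Hz:  Hz = s⁻¹
  79.093 1/s:  s⁻¹
Every term reduces to s⁻¹.

Yes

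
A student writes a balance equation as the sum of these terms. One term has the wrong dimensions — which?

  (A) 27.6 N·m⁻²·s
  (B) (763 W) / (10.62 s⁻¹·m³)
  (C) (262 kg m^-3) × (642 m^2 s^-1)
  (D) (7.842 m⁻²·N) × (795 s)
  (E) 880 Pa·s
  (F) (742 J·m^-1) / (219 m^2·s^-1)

(B)

Work out the base dimensions of each:
  (A) N·s·m⁻² = kg·m·s⁻²·s·m⁻² = kg·m⁻¹·s⁻¹
  (B) [kg·m²·s⁻³] / [m³·s⁻¹] = kg·m⁻¹·s⁻²
  (C) [kg·m⁻³] · [m²·s⁻¹] = kg·m⁻¹·s⁻¹
  (D) [kg·m⁻¹·s⁻²] · [s] = kg·m⁻¹·s⁻¹
  (E) Pa·s = N·m⁻²·s = kg·m⁻¹·s⁻¹
  (F) [kg·m·s⁻²] / [m²·s⁻¹] = kg·m⁻¹·s⁻¹
All reduce to kg·m⁻¹·s⁻¹ except (B), which is kg·m⁻¹·s⁻².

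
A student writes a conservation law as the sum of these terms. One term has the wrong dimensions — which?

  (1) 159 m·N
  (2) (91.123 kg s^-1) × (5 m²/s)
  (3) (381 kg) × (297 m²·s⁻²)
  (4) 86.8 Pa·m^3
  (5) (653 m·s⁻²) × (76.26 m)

(5)

In SI base units:
  (1) N·m = kg·m·s⁻²·m = kg·m²·s⁻²
  (2) [kg·s⁻¹] · [m²·s⁻¹] = kg·m²·s⁻²
  (3) [kg] · [m²·s⁻²] = kg·m²·s⁻²
  (4) Pa·m³ = N·m⁻²·m³ = kg·m²·s⁻²
  (5) [m·s⁻²] · [m] = m²·s⁻²
All reduce to kg·m²·s⁻² except (5), which is m²·s⁻².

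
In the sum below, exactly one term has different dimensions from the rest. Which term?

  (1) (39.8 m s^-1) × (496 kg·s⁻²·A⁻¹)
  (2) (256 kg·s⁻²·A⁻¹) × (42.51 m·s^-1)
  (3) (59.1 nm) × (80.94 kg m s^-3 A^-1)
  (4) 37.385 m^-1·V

Dimensions:
  (1) [m·s⁻¹] · [kg·s⁻²·A⁻¹] = kg·m·s⁻³·A⁻¹
  (2) [kg·s⁻²·A⁻¹] · [m·s⁻¹] = kg·m·s⁻³·A⁻¹
  (3) [m] · [kg·m·s⁻³·A⁻¹] = kg·m²·s⁻³·A⁻¹
  (4) V·m⁻¹ = J·C⁻¹·m⁻¹ = kg·m·s⁻³·A⁻¹
All reduce to kg·m·s⁻³·A⁻¹ except (3), which is kg·m²·s⁻³·A⁻¹.

(3)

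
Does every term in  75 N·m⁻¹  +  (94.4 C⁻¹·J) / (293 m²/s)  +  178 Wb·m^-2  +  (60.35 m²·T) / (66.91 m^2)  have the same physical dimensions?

In SI base units:
  75 N·m⁻¹:  N·m⁻¹ = kg·m·s⁻²·m⁻¹ = kg·s⁻²
  (94.4 C⁻¹·J) / (293 m²/s):  [kg·m²·s⁻³·A⁻¹] / [m²·s⁻¹] = kg·s⁻²·A⁻¹
  178 Wb·m^-2:  Wb·m⁻² = V·s·m⁻² = kg·s⁻²·A⁻¹
  (60.35 m²·T) / (66.91 m^2):  [kg·m²·s⁻²·A⁻¹] / [m²] = kg·s⁻²·A⁻¹
The terms do not share a single dimension (kg·s⁻² vs kg·s⁻²·A⁻¹).

No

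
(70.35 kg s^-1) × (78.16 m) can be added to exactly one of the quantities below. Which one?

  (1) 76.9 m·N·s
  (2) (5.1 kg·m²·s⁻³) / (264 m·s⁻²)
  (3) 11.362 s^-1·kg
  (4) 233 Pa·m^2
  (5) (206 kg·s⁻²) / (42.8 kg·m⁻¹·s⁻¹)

Reference: [kg·s⁻¹] · [m] = kg·m·s⁻¹.
Each option:
  (1) N·m·s = kg·m·s⁻²·m·s = kg·m²·s⁻¹
  (2) [kg·m²·s⁻³] / [m·s⁻²] = kg·m·s⁻¹  ← same
  (3) kg·s⁻¹
  (4) Pa·m² = N·m⁻²·m² = kg·m·s⁻²
  (5) [kg·s⁻²] / [kg·m⁻¹·s⁻¹] = m·s⁻¹
Only (2) matches kg·m·s⁻¹.

(2)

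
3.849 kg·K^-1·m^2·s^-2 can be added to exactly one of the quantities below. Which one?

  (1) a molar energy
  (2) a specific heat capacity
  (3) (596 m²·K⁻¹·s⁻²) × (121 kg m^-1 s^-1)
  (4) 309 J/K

(4)

Reference: kg·m²·s⁻²·K⁻¹.
Each option:
  (1) [molar energy] = kg·m²·s⁻²·mol⁻¹
  (2) [specific heat capacity] = m²·s⁻²·K⁻¹
  (3) [m²·s⁻²·K⁻¹] · [kg·m⁻¹·s⁻¹] = kg·m·s⁻³·K⁻¹
  (4) J·K⁻¹ = N·m·K⁻¹ = kg·m²·s⁻²·K⁻¹  ← same
Only (4) matches kg·m²·s⁻²·K⁻¹.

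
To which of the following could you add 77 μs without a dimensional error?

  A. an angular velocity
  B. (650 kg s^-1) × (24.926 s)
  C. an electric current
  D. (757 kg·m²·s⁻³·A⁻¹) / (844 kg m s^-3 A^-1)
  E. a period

Reference: s.
Each option:
  A. [angular velocity] = s⁻¹
  B. [kg·s⁻¹] · [s] = kg
  C. [electric current] = A
  D. [kg·m²·s⁻³·A⁻¹] / [kg·m·s⁻³·A⁻¹] = m
  E. [period] = s  ← same
Only E. matches s.

E.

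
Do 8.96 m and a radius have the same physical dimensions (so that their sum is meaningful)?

Yes

Expand each in SI base units:
  8.96 m:  m
  a radius:  [radius] = m
Both are m, so they have the same dimensions and can be added.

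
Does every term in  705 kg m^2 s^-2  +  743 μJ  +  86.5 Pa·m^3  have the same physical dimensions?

Work out the base dimensions of each:
  705 kg m^2 s^-2:  kg·m²·s⁻²
  743 μJ:  J = N·m = kg·m²·s⁻²
  86.5 Pa·m^3:  Pa·m³ = N·m⁻²·m³ = kg·m²·s⁻²
Every term reduces to kg·m²·s⁻².

Yes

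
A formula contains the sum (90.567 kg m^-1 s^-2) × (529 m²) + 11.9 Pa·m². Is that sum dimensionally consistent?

Dimensions:
  (90.567 kg m^-1 s^-2) × (529 m²):  [kg·m⁻¹·s⁻²] · [m²] = kg·m·s⁻²
  11.9 Pa·m²:  Pa·m² = N·m⁻²·m² = kg·m·s⁻²
Both are kg·m·s⁻², so they have the same dimensions and can be added.

Yes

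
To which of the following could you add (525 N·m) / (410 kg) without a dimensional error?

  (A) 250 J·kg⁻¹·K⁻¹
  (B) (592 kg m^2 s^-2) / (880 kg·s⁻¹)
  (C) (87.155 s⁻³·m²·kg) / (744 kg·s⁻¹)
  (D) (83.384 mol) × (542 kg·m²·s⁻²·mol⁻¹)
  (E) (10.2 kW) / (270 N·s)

(C)

Reference: [kg·m²·s⁻²] / [kg] = m²·s⁻².
Each option:
  (A) J·kg⁻¹·K⁻¹ = N·m·kg⁻¹·K⁻¹ = m²·s⁻²·K⁻¹
  (B) [kg·m²·s⁻²] / [kg·s⁻¹] = m²·s⁻¹
  (C) [kg·m²·s⁻³] / [kg·s⁻¹] = m²·s⁻²  ← same
  (D) [mol] · [kg·m²·s⁻²·mol⁻¹] = kg·m²·s⁻²
  (E) [kg·m²·s⁻³] / [kg·m·s⁻¹] = m·s⁻²
Only (C) matches m²·s⁻².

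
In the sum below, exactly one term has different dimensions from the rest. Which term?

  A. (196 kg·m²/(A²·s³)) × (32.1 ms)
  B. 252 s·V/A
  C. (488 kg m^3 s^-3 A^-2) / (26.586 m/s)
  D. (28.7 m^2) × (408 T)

D.

Expand each in SI base units:
  A. [kg·m²·s⁻³·A⁻²] · [s] = kg·m²·s⁻²·A⁻²
  B. V·s·A⁻¹ = J·C⁻¹·s·A⁻¹ = kg·m²·s⁻²·A⁻²
  C. [kg·m³·s⁻³·A⁻²] / [m·s⁻¹] = kg·m²·s⁻²·A⁻²
  D. [m²] · [kg·s⁻²·A⁻¹] = kg·m²·s⁻²·A⁻¹
All reduce to kg·m²·s⁻²·A⁻² except D., which is kg·m²·s⁻²·A⁻¹.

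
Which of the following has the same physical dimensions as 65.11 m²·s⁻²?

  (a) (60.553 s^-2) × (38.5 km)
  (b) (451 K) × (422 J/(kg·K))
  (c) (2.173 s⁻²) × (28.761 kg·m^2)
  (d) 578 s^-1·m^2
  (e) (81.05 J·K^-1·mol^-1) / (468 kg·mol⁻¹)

(b)

Reference: m²·s⁻².
Each option:
  (a) [s⁻²] · [m] = m·s⁻²
  (b) [K] · [m²·s⁻²·K⁻¹] = m²·s⁻²  ← same
  (c) [s⁻²] · [kg·m²] = kg·m²·s⁻²
  (d) m²·s⁻¹
  (e) [kg·m²·s⁻²·K⁻¹·mol⁻¹] / [kg·mol⁻¹] = m²·s⁻²·K⁻¹
Only (b) matches m²·s⁻².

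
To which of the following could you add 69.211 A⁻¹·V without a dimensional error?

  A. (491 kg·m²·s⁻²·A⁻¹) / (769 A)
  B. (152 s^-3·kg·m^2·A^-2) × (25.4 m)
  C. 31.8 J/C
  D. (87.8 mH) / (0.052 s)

Reference: V·A⁻¹ = J·C⁻¹·A⁻¹ = kg·m²·s⁻³·A⁻².
Each option:
  A. [kg·m²·s⁻²·A⁻¹] / [A] = kg·m²·s⁻²·A⁻²
  B. [kg·m²·s⁻³·A⁻²] · [m] = kg·m³·s⁻³·A⁻²
  C. J·C⁻¹ = N·m·(s·A)⁻¹ = kg·m²·s⁻³·A⁻¹
  D. [kg·m²·s⁻²·A⁻²] / [s] = kg·m²·s⁻³·A⁻²  ← same
Only D. matches kg·m²·s⁻³·A⁻².

D.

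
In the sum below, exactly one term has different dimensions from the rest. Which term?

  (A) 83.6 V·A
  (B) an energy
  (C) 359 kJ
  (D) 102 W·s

(A)

In SI base units:
  (A) V·A = J·C⁻¹·A = kg·m²·s⁻³
  (B) [energy] = kg·m²·s⁻²
  (C) J = N·m = kg·m²·s⁻²
  (D) W·s = J·s⁻¹·s = kg·m²·s⁻²
All reduce to kg·m²·s⁻² except (A), which is kg·m²·s⁻³.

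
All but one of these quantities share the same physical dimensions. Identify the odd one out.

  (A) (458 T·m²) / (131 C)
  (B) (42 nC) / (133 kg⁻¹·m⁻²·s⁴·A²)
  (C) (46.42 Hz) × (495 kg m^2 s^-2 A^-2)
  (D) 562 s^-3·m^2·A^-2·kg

Dimensions:
  (A) [kg·m²·s⁻²·A⁻¹] / [s·A] = kg·m²·s⁻³·A⁻²
  (B) [s·A] / [kg⁻¹·m⁻²·s⁴·A²] = kg·m²·s⁻³·A⁻¹
  (C) [s⁻¹] · [kg·m²·s⁻²·A⁻²] = kg·m²·s⁻³·A⁻²
  (D) kg·m²·s⁻³·A⁻²
All reduce to kg·m²·s⁻³·A⁻² except (B), which is kg·m²·s⁻³·A⁻¹.

(B)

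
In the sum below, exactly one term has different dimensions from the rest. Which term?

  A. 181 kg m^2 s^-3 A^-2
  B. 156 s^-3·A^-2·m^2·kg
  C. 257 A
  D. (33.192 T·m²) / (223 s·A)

Work out the base dimensions of each:
  A. kg·m²·s⁻³·A⁻²
  B. kg·m²·s⁻³·A⁻²
  C. A
  D. [kg·m²·s⁻²·A⁻¹] / [s·A] = kg·m²·s⁻³·A⁻²
All reduce to kg·m²·s⁻³·A⁻² except C., which is A.

C.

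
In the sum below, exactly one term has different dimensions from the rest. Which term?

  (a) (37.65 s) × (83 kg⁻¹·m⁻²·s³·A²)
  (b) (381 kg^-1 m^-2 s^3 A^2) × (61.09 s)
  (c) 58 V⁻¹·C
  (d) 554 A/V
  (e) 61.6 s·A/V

(d)

In SI base units:
  (a) [s] · [kg⁻¹·m⁻²·s³·A²] = kg⁻¹·m⁻²·s⁴·A²
  (b) [kg⁻¹·m⁻²·s³·A²] · [s] = kg⁻¹·m⁻²·s⁴·A²
  (c) C·V⁻¹ = s·A·(J·C⁻¹)⁻¹ = kg⁻¹·m⁻²·s⁴·A²
  (d) A·V⁻¹ = A·(J·C⁻¹)⁻¹ = kg⁻¹·m⁻²·s³·A²
  (e) A·s·V⁻¹ = A·s·(J·C⁻¹)⁻¹ = kg⁻¹·m⁻²·s⁴·A²
All reduce to kg⁻¹·m⁻²·s⁴·A² except (d), which is kg⁻¹·m⁻²·s³·A².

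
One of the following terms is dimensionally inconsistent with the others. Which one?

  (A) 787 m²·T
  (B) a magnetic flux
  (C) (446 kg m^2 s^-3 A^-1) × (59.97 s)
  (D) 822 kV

In SI base units:
  (A) T·m² = Wb·m⁻²·m² = kg·m²·s⁻²·A⁻¹
  (B) [magnetic flux] = kg·m²·s⁻²·A⁻¹
  (C) [kg·m²·s⁻³·A⁻¹] · [s] = kg·m²·s⁻²·A⁻¹
  (D) V = J·C⁻¹ = kg·m²·s⁻³·A⁻¹
All reduce to kg·m²·s⁻²·A⁻¹ except (D), which is kg·m²·s⁻³·A⁻¹.

(D)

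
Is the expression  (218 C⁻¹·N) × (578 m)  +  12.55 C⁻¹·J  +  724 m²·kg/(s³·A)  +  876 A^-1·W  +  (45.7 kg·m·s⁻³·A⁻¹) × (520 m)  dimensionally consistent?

Yes

Expand each in SI base units:
  (218 C⁻¹·N) × (578 m):  [kg·m·s⁻³·A⁻¹] · [m] = kg·m²·s⁻³·A⁻¹
  12.55 C⁻¹·J:  J·C⁻¹ = N·m·(s·A)⁻¹ = kg·m²·s⁻³·A⁻¹
  724 m²·kg/(s³·A):  kg·m²·s⁻³·A⁻¹
  876 A^-1·W:  W·A⁻¹ = J·s⁻¹·A⁻¹ = kg·m²·s⁻³·A⁻¹
  (45.7 kg·m·s⁻³·A⁻¹) × (520 m):  [kg·m·s⁻³·A⁻¹] · [m] = kg·m²·s⁻³·A⁻¹
Every term reduces to kg·m²·s⁻³·A⁻¹.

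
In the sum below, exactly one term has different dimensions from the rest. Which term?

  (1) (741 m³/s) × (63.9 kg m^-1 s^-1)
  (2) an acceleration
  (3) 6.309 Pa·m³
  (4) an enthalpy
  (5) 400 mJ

(2)

Reduce each to base SI dimensions:
  (1) [m³·s⁻¹] · [kg·m⁻¹·s⁻¹] = kg·m²·s⁻²
  (2) [acceleration] = m·s⁻²
  (3) Pa·m³ = N·m⁻²·m³ = kg·m²·s⁻²
  (4) [enthalpy] = kg·m²·s⁻²
  (5) J = N·m = kg·m²·s⁻²
All reduce to kg·m²·s⁻² except (2), which is m·s⁻².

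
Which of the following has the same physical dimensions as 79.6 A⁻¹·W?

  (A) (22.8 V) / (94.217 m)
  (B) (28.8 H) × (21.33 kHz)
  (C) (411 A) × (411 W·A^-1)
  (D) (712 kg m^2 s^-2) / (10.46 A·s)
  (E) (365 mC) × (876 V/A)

(D)

Reference: W·A⁻¹ = J·s⁻¹·A⁻¹ = kg·m²·s⁻³·A⁻¹.
Each option:
  (A) [kg·m²·s⁻³·A⁻¹] / [m] = kg·m·s⁻³·A⁻¹
  (B) [kg·m²·s⁻²·A⁻²] · [s⁻¹] = kg·m²·s⁻³·A⁻²
  (C) [A] · [kg·m²·s⁻³·A⁻¹] = kg·m²·s⁻³
  (D) [kg·m²·s⁻²] / [s·A] = kg·m²·s⁻³·A⁻¹  ← same
  (E) [s·A] · [kg·m²·s⁻³·A⁻²] = kg·m²·s⁻²·A⁻¹
Only (D) matches kg·m²·s⁻³·A⁻¹.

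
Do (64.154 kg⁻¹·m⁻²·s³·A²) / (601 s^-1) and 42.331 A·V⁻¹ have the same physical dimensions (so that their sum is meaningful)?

No

Work out the base dimensions of each:
  (64.154 kg⁻¹·m⁻²·s³·A²) / (601 s^-1):  [kg⁻¹·m⁻²·s³·A²] / [s⁻¹] = kg⁻¹·m⁻²·s⁴·A²
  42.331 A·V⁻¹:  A·V⁻¹ = A·(J·C⁻¹)⁻¹ = kg⁻¹·m⁻²·s³·A²
kg⁻¹·m⁻²·s⁴·A² ≠ kg⁻¹·m⁻²·s³·A², so they cannot be added.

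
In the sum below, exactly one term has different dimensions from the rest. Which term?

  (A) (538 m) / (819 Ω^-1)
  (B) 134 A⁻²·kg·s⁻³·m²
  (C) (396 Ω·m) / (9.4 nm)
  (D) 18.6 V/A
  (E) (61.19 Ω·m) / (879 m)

Reduce each to base SI dimensions:
  (A) [m] / [kg⁻¹·m⁻²·s³·A²] = kg·m³·s⁻³·A⁻²
  (B) kg·m²·s⁻³·A⁻²
  (C) [kg·m³·s⁻³·A⁻²] / [m] = kg·m²·s⁻³·A⁻²
  (D) V·A⁻¹ = J·C⁻¹·A⁻¹ = kg·m²·s⁻³·A⁻²
  (E) [kg·m³·s⁻³·A⁻²] / [m] = kg·m²·s⁻³·A⁻²
All reduce to kg·m²·s⁻³·A⁻² except (A), which is kg·m³·s⁻³·A⁻².

(A)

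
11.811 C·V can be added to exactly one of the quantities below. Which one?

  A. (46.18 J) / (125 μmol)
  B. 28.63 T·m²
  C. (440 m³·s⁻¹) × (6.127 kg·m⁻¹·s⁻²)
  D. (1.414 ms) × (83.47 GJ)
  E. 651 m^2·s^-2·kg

Reference: C·V = s·A·J·C⁻¹ = kg·m²·s⁻².
Each option:
  A. [kg·m²·s⁻²] / [mol] = kg·m²·s⁻²·mol⁻¹
  B. T·m² = Wb·m⁻²·m² = kg·m²·s⁻²·A⁻¹
  C. [m³·s⁻¹] · [kg·m⁻¹·s⁻²] = kg·m²·s⁻³
  D. [s] · [kg·m²·s⁻²] = kg·m²·s⁻¹
  E. kg·m²·s⁻²  ← same
Only E. matches kg·m²·s⁻².

E.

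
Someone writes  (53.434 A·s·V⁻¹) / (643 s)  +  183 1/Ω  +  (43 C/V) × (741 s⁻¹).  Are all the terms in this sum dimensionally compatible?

Yes

Work out the base dimensions of each:
  (53.434 A·s·V⁻¹) / (643 s):  [kg⁻¹·m⁻²·s⁴·A²] / [s] = kg⁻¹·m⁻²·s³·A²
  183 1/Ω:  Ω⁻¹ = (V·A⁻¹)⁻¹ = kg⁻¹·m⁻²·s³·A²
  (43 C/V) × (741 s⁻¹):  [kg⁻¹·m⁻²·s⁴·A²] · [s⁻¹] = kg⁻¹·m⁻²·s³·A²
Every term reduces to kg⁻¹·m⁻²·s³·A².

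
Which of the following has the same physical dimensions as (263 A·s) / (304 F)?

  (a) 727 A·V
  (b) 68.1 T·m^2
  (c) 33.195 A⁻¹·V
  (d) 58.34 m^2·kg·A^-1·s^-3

(d)

Reference: [s·A] / [kg⁻¹·m⁻²·s⁴·A²] = kg·m²·s⁻³·A⁻¹.
Each option:
  (a) V·A = J·C⁻¹·A = kg·m²·s⁻³
  (b) T·m² = Wb·m⁻²·m² = kg·m²·s⁻²·A⁻¹
  (c) V·A⁻¹ = J·C⁻¹·A⁻¹ = kg·m²·s⁻³·A⁻²
  (d) kg·m²·s⁻³·A⁻¹  ← same
Only (d) matches kg·m²·s⁻³·A⁻¹.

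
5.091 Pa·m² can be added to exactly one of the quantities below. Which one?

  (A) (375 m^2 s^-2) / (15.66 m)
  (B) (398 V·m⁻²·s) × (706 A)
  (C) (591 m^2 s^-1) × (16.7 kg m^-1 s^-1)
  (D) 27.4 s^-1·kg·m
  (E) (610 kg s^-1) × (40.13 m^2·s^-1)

Reference: Pa·m² = N·m⁻²·m² = kg·m·s⁻².
Each option:
  (A) [m²·s⁻²] / [m] = m·s⁻²
  (B) [kg·s⁻²·A⁻¹] · [A] = kg·s⁻²
  (C) [m²·s⁻¹] · [kg·m⁻¹·s⁻¹] = kg·m·s⁻²  ← same
  (D) kg·m·s⁻¹
  (E) [kg·s⁻¹] · [m²·s⁻¹] = kg·m²·s⁻²
Only (C) matches kg·m·s⁻².

(C)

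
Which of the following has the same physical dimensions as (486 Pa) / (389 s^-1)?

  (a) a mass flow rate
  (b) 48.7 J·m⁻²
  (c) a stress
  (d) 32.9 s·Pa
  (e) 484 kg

Reference: [kg·m⁻¹·s⁻²] / [s⁻¹] = kg·m⁻¹·s⁻¹.
Each option:
  (a) [mass flow rate] = kg·s⁻¹
  (b) J·m⁻² = N·m·m⁻² = kg·s⁻²
  (c) [stress] = kg·m⁻¹·s⁻²
  (d) Pa·s = N·m⁻²·s = kg·m⁻¹·s⁻¹  ← same
  (e) kg
Only (d) matches kg·m⁻¹·s⁻¹.

(d)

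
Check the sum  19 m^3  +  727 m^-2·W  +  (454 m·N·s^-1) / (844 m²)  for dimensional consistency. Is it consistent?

Reduce each to base SI dimensions:
  19 m^3:  m³
  727 m^-2·W:  W·m⁻² = J·s⁻¹·m⁻² = kg·s⁻³
  (454 m·N·s^-1) / (844 m²):  [kg·m²·s⁻³] / [m²] = kg·s⁻³
The terms do not share a single dimension (kg·s⁻³ vs m³).

No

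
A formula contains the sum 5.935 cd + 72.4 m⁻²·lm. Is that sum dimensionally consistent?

No

Work out the base dimensions of each:
  5.935 cd:  cd
  72.4 m⁻²·lm:  lm·m⁻² = cd·m⁻² = m⁻²·cd
cd ≠ m⁻²·cd, so they cannot be added.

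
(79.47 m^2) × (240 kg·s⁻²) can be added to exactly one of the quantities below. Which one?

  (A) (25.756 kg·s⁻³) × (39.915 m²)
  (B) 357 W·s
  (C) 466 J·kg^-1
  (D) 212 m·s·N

(B)

Reference: [m²] · [kg·s⁻²] = kg·m²·s⁻².
Each option:
  (A) [kg·s⁻³] · [m²] = kg·m²·s⁻³
  (B) W·s = J·s⁻¹·s = kg·m²·s⁻²  ← same
  (C) J·kg⁻¹ = N·m·kg⁻¹ = m²·s⁻²
  (D) N·m·s = kg·m·s⁻²·m·s = kg·m²·s⁻¹
Only (B) matches kg·m²·s⁻².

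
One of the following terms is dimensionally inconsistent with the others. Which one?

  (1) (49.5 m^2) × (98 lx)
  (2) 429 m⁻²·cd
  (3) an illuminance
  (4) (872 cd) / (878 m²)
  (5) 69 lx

(1)

Reduce each to base SI dimensions:
  (1) [m²] · [m⁻²·cd] = cd
  (2) cd·m⁻² = m⁻²·cd
  (3) [illuminance] = m⁻²·cd
  (4) [cd] / [m²] = m⁻²·cd
  (5) lx = lm·m⁻² = m⁻²·cd
All reduce to m⁻²·cd except (1), which is cd.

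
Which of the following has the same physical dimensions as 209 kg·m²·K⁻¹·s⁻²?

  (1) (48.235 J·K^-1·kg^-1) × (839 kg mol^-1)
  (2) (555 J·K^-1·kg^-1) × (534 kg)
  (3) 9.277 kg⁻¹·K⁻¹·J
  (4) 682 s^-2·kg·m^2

Reference: kg·m²·s⁻²·K⁻¹.
Each option:
  (1) [m²·s⁻²·K⁻¹] · [kg·mol⁻¹] = kg·m²·s⁻²·K⁻¹·mol⁻¹
  (2) [m²·s⁻²·K⁻¹] · [kg] = kg·m²·s⁻²·K⁻¹  ← same
  (3) J·kg⁻¹·K⁻¹ = N·m·kg⁻¹·K⁻¹ = m²·s⁻²·K⁻¹
  (4) kg·m²·s⁻²
Only (2) matches kg·m²·s⁻²·K⁻¹.

(2)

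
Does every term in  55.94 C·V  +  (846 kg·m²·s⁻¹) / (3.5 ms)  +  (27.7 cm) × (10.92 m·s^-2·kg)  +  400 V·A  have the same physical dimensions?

Expand each in SI base units:
  55.94 C·V:  C·V = s·A·J·C⁻¹ = kg·m²·s⁻²
  (846 kg·m²·s⁻¹) / (3.5 ms):  [kg·m²·s⁻¹] / [s] = kg·m²·s⁻²
  (27.7 cm) × (10.92 m·s^-2·kg):  [m] · [kg·m·s⁻²] = kg·m²·s⁻²
  400 V·A:  V·A = J·C⁻¹·A = kg·m²·s⁻³
The terms do not share a single dimension (kg·m²·s⁻² vs kg·m²·s⁻³).

No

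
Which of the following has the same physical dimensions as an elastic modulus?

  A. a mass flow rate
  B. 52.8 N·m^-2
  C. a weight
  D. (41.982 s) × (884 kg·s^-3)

B.

Reference: [elastic modulus] = kg·m⁻¹·s⁻².
Each option:
  A. [mass flow rate] = kg·s⁻¹
  B. N·m⁻² = kg·m·s⁻²·m⁻² = kg·m⁻¹·s⁻²  ← same
  C. [weight] = kg·m·s⁻²
  D. [s] · [kg·s⁻³] = kg·s⁻²
Only B. matches kg·m⁻¹·s⁻².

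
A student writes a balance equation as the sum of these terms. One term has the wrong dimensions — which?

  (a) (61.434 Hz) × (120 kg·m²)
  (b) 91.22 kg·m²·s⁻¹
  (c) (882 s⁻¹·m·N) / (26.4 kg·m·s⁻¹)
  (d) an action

Dimensions:
  (a) [s⁻¹] · [kg·m²] = kg·m²·s⁻¹
  (b) kg·m²·s⁻¹
  (c) [kg·m²·s⁻³] / [kg·m·s⁻¹] = m·s⁻²
  (d) [action] = kg·m²·s⁻¹
All reduce to kg·m²·s⁻¹ except (c), which is m·s⁻².

(c)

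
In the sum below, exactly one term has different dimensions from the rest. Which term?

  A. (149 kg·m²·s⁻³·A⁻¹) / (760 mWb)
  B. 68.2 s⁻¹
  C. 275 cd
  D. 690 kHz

C.

In SI base units:
  A. [kg·m²·s⁻³·A⁻¹] / [kg·m²·s⁻²·A⁻¹] = s⁻¹
  B. s⁻¹
  C. cd
  D. Hz = s⁻¹
All reduce to s⁻¹ except C., which is cd.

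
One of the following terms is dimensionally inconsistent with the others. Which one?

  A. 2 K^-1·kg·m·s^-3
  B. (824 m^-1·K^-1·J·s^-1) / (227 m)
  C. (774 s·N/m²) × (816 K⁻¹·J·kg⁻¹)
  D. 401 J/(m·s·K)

B.

In SI base units:
  A. kg·m·s⁻³·K⁻¹
  B. [kg·m·s⁻³·K⁻¹] / [m] = kg·s⁻³·K⁻¹
  C. [kg·m⁻¹·s⁻¹] · [m²·s⁻²·K⁻¹] = kg·m·s⁻³·K⁻¹
  D. J·s⁻¹·m⁻¹·K⁻¹ = N·m·s⁻¹·m⁻¹·K⁻¹ = kg·m·s⁻³·K⁻¹
All reduce to kg·m·s⁻³·K⁻¹ except B., which is kg·s⁻³·K⁻¹.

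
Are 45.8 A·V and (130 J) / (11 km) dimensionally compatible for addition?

No

Reduce each to base SI dimensions:
  45.8 A·V:  V·A = J·C⁻¹·A = kg·m²·s⁻³
  (130 J) / (11 km):  [kg·m²·s⁻²] / [m] = kg·m·s⁻²
kg·m²·s⁻³ ≠ kg·m·s⁻², so they cannot be added.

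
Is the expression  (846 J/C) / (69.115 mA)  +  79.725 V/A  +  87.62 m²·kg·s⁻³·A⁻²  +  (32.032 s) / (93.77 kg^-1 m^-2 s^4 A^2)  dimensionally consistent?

Yes

Reduce each to base SI dimensions:
  (846 J/C) / (69.115 mA):  [kg·m²·s⁻³·A⁻¹] / [A] = kg·m²·s⁻³·A⁻²
  79.725 V/A:  V·A⁻¹ = J·C⁻¹·A⁻¹ = kg·m²·s⁻³·A⁻²
  87.62 m²·kg·s⁻³·A⁻²:  kg·m²·s⁻³·A⁻²
  (32.032 s) / (93.77 kg^-1 m^-2 s^4 A^2):  [s] / [kg⁻¹·m⁻²·s⁴·A²] = kg·m²·s⁻³·A⁻²
Every term reduces to kg·m²·s⁻³·A⁻².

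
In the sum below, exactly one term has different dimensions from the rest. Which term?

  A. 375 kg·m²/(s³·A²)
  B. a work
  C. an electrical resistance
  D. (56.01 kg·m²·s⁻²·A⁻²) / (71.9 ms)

Expand each in SI base units:
  A. kg·m²·s⁻³·A⁻²
  B. [work] = kg·m²·s⁻²
  C. [electrical resistance] = kg·m²·s⁻³·A⁻²
  D. [kg·m²·s⁻²·A⁻²] / [s] = kg·m²·s⁻³·A⁻²
All reduce to kg·m²·s⁻³·A⁻² except B., which is kg·m²·s⁻².

B.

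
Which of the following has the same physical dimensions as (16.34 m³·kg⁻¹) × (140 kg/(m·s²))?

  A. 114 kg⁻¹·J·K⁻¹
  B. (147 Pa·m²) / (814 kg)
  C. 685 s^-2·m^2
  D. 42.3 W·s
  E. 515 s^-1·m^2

C.

Reference: [kg⁻¹·m³] · [kg·m⁻¹·s⁻²] = m²·s⁻².
Each option:
  A. J·kg⁻¹·K⁻¹ = N·m·kg⁻¹·K⁻¹ = m²·s⁻²·K⁻¹
  B. [kg·m·s⁻²] / [kg] = m·s⁻²
  C. m²·s⁻²  ← same
  D. W·s = J·s⁻¹·s = kg·m²·s⁻²
  E. m²·s⁻¹
Only C. matches m²·s⁻².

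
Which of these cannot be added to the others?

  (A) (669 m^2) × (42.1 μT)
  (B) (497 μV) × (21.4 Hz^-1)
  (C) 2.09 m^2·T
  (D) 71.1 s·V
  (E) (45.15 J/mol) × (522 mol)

Expand each in SI base units:
  (A) [m²] · [kg·s⁻²·A⁻¹] = kg·m²·s⁻²·A⁻¹
  (B) [kg·m²·s⁻³·A⁻¹] · [s] = kg·m²·s⁻²·A⁻¹
  (C) T·m² = Wb·m⁻²·m² = kg·m²·s⁻²·A⁻¹
  (D) V·s = J·C⁻¹·s = kg·m²·s⁻²·A⁻¹
  (E) [kg·m²·s⁻²·mol⁻¹] · [mol] = kg·m²·s⁻²
All reduce to kg·m²·s⁻²·A⁻¹ except (E), which is kg·m²·s⁻².

(E)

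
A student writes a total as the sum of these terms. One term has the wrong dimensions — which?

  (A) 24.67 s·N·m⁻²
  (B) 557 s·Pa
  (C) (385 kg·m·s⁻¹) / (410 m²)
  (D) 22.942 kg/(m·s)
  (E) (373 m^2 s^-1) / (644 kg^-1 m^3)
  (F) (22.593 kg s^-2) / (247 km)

(F)

Dimensions:
  (A) N·s·m⁻² = kg·m·s⁻²·s·m⁻² = kg·m⁻¹·s⁻¹
  (B) Pa·s = N·m⁻²·s = kg·m⁻¹·s⁻¹
  (C) [kg·m·s⁻¹] / [m²] = kg·m⁻¹·s⁻¹
  (D) kg·m⁻¹·s⁻¹
  (E) [m²·s⁻¹] / [kg⁻¹·m³] = kg·m⁻¹·s⁻¹
  (F) [kg·s⁻²] / [m] = kg·m⁻¹·s⁻²
All reduce to kg·m⁻¹·s⁻¹ except (F), which is kg·m⁻¹·s⁻².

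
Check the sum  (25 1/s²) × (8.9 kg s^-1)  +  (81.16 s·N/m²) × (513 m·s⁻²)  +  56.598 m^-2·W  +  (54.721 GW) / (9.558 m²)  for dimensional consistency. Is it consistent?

Yes

Work out the base dimensions of each:
  (25 1/s²) × (8.9 kg s^-1):  [s⁻²] · [kg·s⁻¹] = kg·s⁻³
  (81.16 s·N/m²) × (513 m·s⁻²):  [kg·m⁻¹·s⁻¹] · [m·s⁻²] = kg·s⁻³
  56.598 m^-2·W:  W·m⁻² = J·s⁻¹·m⁻² = kg·s⁻³
  (54.721 GW) / (9.558 m²):  [kg·m²·s⁻³] / [m²] = kg·s⁻³
Every term reduces to kg·s⁻³.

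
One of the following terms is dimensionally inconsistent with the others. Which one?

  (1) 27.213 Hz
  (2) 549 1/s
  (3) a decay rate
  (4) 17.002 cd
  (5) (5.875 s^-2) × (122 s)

(4)

Expand each in SI base units:
  (1) Hz = s⁻¹
  (2) s⁻¹
  (3) [decay rate] = s⁻¹
  (4) cd
  (5) [s⁻²] · [s] = s⁻¹
All reduce to s⁻¹ except (4), which is cd.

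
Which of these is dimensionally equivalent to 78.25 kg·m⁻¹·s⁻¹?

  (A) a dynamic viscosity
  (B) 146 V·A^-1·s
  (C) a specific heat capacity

(A)

Reference: kg·m⁻¹·s⁻¹.
Each option:
  (A) [dynamic viscosity] = kg·m⁻¹·s⁻¹  ← same
  (B) V·s·A⁻¹ = J·C⁻¹·s·A⁻¹ = kg·m²·s⁻²·A⁻²
  (C) [specific heat capacity] = m²·s⁻²·K⁻¹
Only (A) matches kg·m⁻¹·s⁻¹.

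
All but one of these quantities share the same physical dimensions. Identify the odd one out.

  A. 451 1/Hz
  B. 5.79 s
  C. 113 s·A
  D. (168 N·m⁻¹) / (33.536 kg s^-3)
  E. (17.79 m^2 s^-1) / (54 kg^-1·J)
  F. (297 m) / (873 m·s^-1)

Dimensions:
  A. Hz⁻¹ = (s⁻¹)⁻¹ = s
  B. s
  C. A·s = s·A
  D. [kg·s⁻²] / [kg·s⁻³] = s
  E. [m²·s⁻¹] / [m²·s⁻²] = s
  F. [m] / [m·s⁻¹] = s
All reduce to s except C., which is s·A.

C.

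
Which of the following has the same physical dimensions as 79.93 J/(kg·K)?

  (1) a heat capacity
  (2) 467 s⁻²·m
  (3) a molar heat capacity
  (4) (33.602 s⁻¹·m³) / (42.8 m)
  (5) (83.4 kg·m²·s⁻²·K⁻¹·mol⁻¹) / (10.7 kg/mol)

Reference: J·kg⁻¹·K⁻¹ = N·m·kg⁻¹·K⁻¹ = m²·s⁻²·K⁻¹.
Each option:
  (1) [heat capacity] = kg·m²·s⁻²·K⁻¹
  (2) m·s⁻²
  (3) [molar heat capacity] = kg·m²·s⁻²·K⁻¹·mol⁻¹
  (4) [m³·s⁻¹] / [m] = m²·s⁻¹
  (5) [kg·m²·s⁻²·K⁻¹·mol⁻¹] / [kg·mol⁻¹] = m²·s⁻²·K⁻¹  ← same
Only (5) matches m²·s⁻²·K⁻¹.

(5)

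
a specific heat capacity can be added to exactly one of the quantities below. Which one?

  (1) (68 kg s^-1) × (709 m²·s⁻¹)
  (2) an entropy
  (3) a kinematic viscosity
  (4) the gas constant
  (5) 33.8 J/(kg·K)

(5)

Reference: [specific heat capacity] = m²·s⁻²·K⁻¹.
Each option:
  (1) [kg·s⁻¹] · [m²·s⁻¹] = kg·m²·s⁻²
  (2) [entropy] = kg·m²·s⁻²·K⁻¹
  (3) [kinematic viscosity] = m²·s⁻¹
  (4) [gas constant] = kg·m²·s⁻²·K⁻¹·mol⁻¹
  (5) J·kg⁻¹·K⁻¹ = N·m·kg⁻¹·K⁻¹ = m²·s⁻²·K⁻¹  ← same
Only (5) matches m²·s⁻²·K⁻¹.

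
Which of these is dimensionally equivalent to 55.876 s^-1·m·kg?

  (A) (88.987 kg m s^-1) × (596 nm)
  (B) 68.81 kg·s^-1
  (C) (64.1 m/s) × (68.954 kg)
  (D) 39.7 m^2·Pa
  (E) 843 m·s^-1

Reference: kg·m·s⁻¹.
Each option:
  (A) [kg·m·s⁻¹] · [m] = kg·m²·s⁻¹
  (B) kg·s⁻¹
  (C) [m·s⁻¹] · [kg] = kg·m·s⁻¹  ← same
  (D) Pa·m² = N·m⁻²·m² = kg·m·s⁻²
  (E) m·s⁻¹
Only (C) matches kg·m·s⁻¹.

(C)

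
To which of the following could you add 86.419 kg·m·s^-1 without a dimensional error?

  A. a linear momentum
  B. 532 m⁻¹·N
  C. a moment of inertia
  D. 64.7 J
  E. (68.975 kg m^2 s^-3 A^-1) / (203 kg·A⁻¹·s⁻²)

A.

Reference: kg·m·s⁻¹.
Each option:
  A. [linear momentum] = kg·m·s⁻¹  ← same
  B. N·m⁻¹ = kg·m·s⁻²·m⁻¹ = kg·s⁻²
  C. [moment of inertia] = kg·m²
  D. J = N·m = kg·m²·s⁻²
  E. [kg·m²·s⁻³·A⁻¹] / [kg·s⁻²·A⁻¹] = m²·s⁻¹
Only A. matches kg·m·s⁻¹.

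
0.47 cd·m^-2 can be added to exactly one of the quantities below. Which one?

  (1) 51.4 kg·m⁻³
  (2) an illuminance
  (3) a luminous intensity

Reference: cd·m⁻² = m⁻²·cd.
Each option:
  (1) kg·m⁻³
  (2) [illuminance] = m⁻²·cd  ← same
  (3) [luminous intensity] = cd
Only (2) matches m⁻²·cd.

(2)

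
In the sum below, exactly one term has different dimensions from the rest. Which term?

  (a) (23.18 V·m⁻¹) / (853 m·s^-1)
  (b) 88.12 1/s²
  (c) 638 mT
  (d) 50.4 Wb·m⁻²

Work out the base dimensions of each:
  (a) [kg·m·s⁻³·A⁻¹] / [m·s⁻¹] = kg·s⁻²·A⁻¹
  (b) s⁻²
  (c) T = Wb·m⁻² = kg·s⁻²·A⁻¹
  (d) Wb·m⁻² = V·s·m⁻² = kg·s⁻²·A⁻¹
All reduce to kg·s⁻²·A⁻¹ except (b), which is s⁻².

(b)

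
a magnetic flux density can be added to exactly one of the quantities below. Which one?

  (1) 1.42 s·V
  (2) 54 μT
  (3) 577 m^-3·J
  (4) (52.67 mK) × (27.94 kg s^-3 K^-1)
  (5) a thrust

Reference: [magnetic flux density] = kg·s⁻²·A⁻¹.
Each option:
  (1) V·s = J·C⁻¹·s = kg·m²·s⁻²·A⁻¹
  (2) T = Wb·m⁻² = kg·s⁻²·A⁻¹  ← same
  (3) J·m⁻³ = N·m·m⁻³ = kg·m⁻¹·s⁻²
  (4) [K] · [kg·s⁻³·K⁻¹] = kg·s⁻³
  (5) [thrust] = kg·m·s⁻²
Only (2) matches kg·s⁻²·A⁻¹.

(2)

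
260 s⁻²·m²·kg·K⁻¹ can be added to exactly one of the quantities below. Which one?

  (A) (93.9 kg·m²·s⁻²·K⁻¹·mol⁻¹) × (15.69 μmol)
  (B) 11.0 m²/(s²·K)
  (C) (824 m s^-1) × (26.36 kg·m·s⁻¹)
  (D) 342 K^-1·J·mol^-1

Reference: kg·m²·s⁻²·K⁻¹.
Each option:
  (A) [kg·m²·s⁻²·K⁻¹·mol⁻¹] · [mol] = kg·m²·s⁻²·K⁻¹  ← same
  (B) m²·s⁻²·K⁻¹
  (C) [m·s⁻¹] · [kg·m·s⁻¹] = kg·m²·s⁻²
  (D) J·mol⁻¹·K⁻¹ = N·m·mol⁻¹·K⁻¹ = kg·m²·s⁻²·K⁻¹·mol⁻¹
Only (A) matches kg·m²·s⁻²·K⁻¹.

(A)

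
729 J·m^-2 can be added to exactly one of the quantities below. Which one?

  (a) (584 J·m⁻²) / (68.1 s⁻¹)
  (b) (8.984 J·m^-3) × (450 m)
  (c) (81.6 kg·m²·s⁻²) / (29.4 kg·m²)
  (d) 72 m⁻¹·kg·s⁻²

Reference: J·m⁻² = N·m·m⁻² = kg·s⁻².
Each option:
  (a) [kg·s⁻²] / [s⁻¹] = kg·s⁻¹
  (b) [kg·m⁻¹·s⁻²] · [m] = kg·s⁻²  ← same
  (c) [kg·m²·s⁻²] / [kg·m²] = s⁻²
  (d) kg·m⁻¹·s⁻²
Only (b) matches kg·s⁻².

(b)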